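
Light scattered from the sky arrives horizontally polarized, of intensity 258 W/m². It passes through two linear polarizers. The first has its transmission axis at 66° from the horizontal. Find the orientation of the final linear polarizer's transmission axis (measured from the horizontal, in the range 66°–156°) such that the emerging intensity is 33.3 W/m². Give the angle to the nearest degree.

By Malus's law, I₁ = I₀ cos²(66° − 0°) = I₀ cos²(66°) = 0.1654 I₀.
Target fraction: 33.3 / 258 W/m² = 0.1291 of I₀.
Need I₂/I₀ = 0.1291, so cos²(θ − 66°) = 0.1291 / 0.1654 = 0.7802.
θ − 66° = arccos(√0.7802) = 28.0°, giving θ ≈ 66 + 28.0 = 94.0°.

θ ≈ 94°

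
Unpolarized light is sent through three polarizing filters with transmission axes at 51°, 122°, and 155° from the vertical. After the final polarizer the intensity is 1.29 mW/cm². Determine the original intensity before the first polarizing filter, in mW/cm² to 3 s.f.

I₀ ≈ 34.6 mW/cm²

Unpolarized light through the first polarizer → I₁ = ½ I₀, now polarized at 51°.
I₂ = I₁ cos²(122° − 51°) = 0.5 I₀ · cos²(71°) = 0.053 I₀.
I₃ = I₂ cos²(155° − 122°) = 0.053 I₀ · cos²(33°) = 0.03728 I₀.
So 1.29 mW/cm² = 0.03728 I₀, giving I₀ = 1.29/0.03728 = 34.61 mW/cm².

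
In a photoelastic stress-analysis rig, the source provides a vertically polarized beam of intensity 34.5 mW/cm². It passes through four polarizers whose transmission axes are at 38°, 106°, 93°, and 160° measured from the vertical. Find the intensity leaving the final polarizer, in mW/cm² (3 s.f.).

I ≈ 0.436 mW/cm²

I₁ = 34.5 mW/cm² · cos²(38°) = 21.42 mW/cm².
I₂ = I₁ · cos²(68°) = 21.42 · 0.1403 = 3.006 mW/cm².
I₃ = I₂ · cos²(13°) = 3.006 · 0.9494 = 2.854 mW/cm².
I₄ = I₃ · cos²(67°) = 2.854 · 0.1527 = 0.4358 mW/cm².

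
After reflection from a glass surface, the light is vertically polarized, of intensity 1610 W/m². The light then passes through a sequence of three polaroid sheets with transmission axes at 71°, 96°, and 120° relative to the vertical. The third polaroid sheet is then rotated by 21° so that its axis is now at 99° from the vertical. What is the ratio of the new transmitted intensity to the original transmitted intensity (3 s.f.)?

I_new/I_old ≈ 1.19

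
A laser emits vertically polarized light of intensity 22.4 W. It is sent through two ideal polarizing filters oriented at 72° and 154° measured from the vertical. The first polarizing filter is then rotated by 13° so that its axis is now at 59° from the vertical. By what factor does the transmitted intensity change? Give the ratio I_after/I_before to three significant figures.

I_new/I_old ≈ 1.09

Before rotation:
By Malus's law, I₁ = I₀ cos²(72° − 0°) = I₀ cos²(72°) = 0.09549 I₀.
I₂ = I₁ cos²(154° − 72°) = 0.09549 I₀ · cos²(82°) = 0.00185 I₀.
After rotation:
I₁ = I₀ cos²(59° − 0°) = I₀ cos²(59°) = 0.2653 I₀.
Angle between axes 1 and 2: 85°. I₂ = 0.2653 I₀ · cos²(85°) = 0.002015 I₀.
Ratio = 0.002015 / 0.00185 = 1.089.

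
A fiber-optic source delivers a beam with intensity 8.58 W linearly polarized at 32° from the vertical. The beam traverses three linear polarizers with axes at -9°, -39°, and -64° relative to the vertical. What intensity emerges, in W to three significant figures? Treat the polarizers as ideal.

I ≈ 3.01 W

I₁ = 8.58 W · cos²(41°) = 4.887 W.
I₂ = I₁ · cos²(30°) = 4.887 · 0.75 = 3.665 W.
I₃ = I₂ · cos²(25°) = 3.665 · 0.8214 = 3.011 W.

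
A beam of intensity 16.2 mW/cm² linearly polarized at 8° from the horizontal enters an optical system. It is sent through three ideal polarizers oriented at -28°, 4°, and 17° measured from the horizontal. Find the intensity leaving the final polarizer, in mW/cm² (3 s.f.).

I ≈ 7.24 mW/cm²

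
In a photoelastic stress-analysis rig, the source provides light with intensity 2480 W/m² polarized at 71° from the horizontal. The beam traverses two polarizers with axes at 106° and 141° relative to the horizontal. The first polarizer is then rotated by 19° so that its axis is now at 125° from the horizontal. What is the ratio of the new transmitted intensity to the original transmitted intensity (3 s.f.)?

I_new/I_old ≈ 0.709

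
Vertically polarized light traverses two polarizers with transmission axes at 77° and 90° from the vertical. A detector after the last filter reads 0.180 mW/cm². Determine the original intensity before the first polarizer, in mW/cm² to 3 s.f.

I₀ ≈ 3.75 mW/cm²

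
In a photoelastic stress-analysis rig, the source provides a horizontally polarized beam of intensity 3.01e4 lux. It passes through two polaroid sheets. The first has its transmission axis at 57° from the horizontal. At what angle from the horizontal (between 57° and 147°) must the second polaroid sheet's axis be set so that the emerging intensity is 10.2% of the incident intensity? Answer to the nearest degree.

I₁ = I₀ cos²(57° − 0°) = I₀ cos²(57°) = 0.2966 I₀.
Need I₂/I₀ = 0.102, so cos²(θ − 57°) = 0.102 / 0.2966 = 0.3439.
θ − 57° = arccos(√0.3439) = 54.1°, giving θ ≈ 57 + 54.1 = 111.1°.

θ ≈ 111°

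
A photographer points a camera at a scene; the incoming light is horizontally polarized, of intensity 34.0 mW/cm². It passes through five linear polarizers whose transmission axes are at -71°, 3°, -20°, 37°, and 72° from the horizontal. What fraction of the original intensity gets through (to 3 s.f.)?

I/I₀ ≈ 0.00136

I₁ = 34.0 mW/cm² · cos²(71°) = 3.604 mW/cm².
I₂ = I₁ · cos²(74°) = 3.604 · 0.07598 = 0.2738 mW/cm².
I₃ = I₂ · cos²(23°) = 0.2738 · 0.8473 = 0.232 mW/cm².
I₄ = I₃ · cos²(57°) = 0.232 · 0.2966 = 0.06882 mW/cm².
I₅ = I₄ · cos²(35°) = 0.06882 · 0.671 = 0.04618 mW/cm².
Transmitted fraction = 0.001358.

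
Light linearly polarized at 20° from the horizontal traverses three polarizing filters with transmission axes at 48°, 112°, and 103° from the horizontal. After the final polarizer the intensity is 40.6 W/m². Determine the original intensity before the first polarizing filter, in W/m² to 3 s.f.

I₁ = I₀ cos²(48° − 20°) = I₀ cos²(28°) = 0.7796 I₀.
I₂ = I₁ cos²(112° − 48°) = 0.7796 I₀ · cos²(64°) = 0.1498 I₀.
I₃ = I₂ cos²(103° − 112°) = 0.1498 I₀ · cos²(9°) = 0.1461 I₀.
So 40.6 W/m² = 0.1461 I₀, giving I₀ = 40.6/0.1461 = 277.8 W/m².

I₀ ≈ 278 W/m²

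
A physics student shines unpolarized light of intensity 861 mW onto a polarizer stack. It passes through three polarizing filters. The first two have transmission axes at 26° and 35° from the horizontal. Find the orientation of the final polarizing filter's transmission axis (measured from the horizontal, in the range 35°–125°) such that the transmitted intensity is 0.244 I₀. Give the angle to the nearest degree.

Unpolarized light through the first polarizer → I₁ = ½ I₀, now polarized at 26°.
I₂ = I₁ cos²(35° − 26°) = 0.5 I₀ · cos²(9°) = 0.4878 I₀.
Need I₃/I₀ = 0.244, so cos²(θ − 35°) = 0.244 / 0.4878 = 0.5002.
θ − 35° = arccos(√0.5002) = 45.0°, giving θ ≈ 35 + 45.0 = 80.0°.

θ ≈ 80°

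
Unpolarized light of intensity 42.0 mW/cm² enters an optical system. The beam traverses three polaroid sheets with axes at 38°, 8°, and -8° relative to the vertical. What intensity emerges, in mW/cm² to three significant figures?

I ≈ 14.6 mW/cm²

Unpolarized light through the first polarizer → I₁ = 42.0 mW/cm²/2 = 21 mW/cm², polarized at 38°.
I₂ = I₁ · cos²(30°) = 21 · 0.75 = 15.75 mW/cm².
I₃ = I₂ · cos²(16°) = 15.75 · 0.924 = 14.55 mW/cm².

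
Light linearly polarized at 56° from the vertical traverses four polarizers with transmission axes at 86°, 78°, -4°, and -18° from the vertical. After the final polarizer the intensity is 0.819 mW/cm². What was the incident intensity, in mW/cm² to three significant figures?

I₁ = I₀ cos²(86° − 56°) = I₀ cos²(30°) = 0.75 I₀.
I₂ = I₁ cos²(78° − 86°) = 0.75 I₀ · cos²(8°) = 0.7355 I₀.
I₃ = I₂ cos²(-4° − 78°) = 0.7355 I₀ · cos²(82°) = 0.01425 I₀.
I₄ = I₃ cos²(-18° + 4°) = 0.01425 I₀ · cos²(14°) = 0.01341 I₀.
So 0.819 mW/cm² = 0.01341 I₀, giving I₀ = 0.819/0.01341 = 61.07 mW/cm².

I₀ ≈ 61.1 mW/cm²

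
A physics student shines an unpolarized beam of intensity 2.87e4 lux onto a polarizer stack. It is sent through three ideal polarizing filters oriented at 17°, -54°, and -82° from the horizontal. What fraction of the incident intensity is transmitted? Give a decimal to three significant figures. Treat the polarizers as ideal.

I/I₀ ≈ 0.0413

Unpolarized light through the first polarizer → I₁ = 2.87e4 lux/2 = 1.435e+04 lux, polarized at 17°.
I₂ = I₁ · cos²(71°) = 1.435e+04 · 0.106 = 1521 lux.
I₃ = I₂ · cos²(28°) = 1521 · 0.7796 = 1186 lux.
Transmitted fraction = 0.04132.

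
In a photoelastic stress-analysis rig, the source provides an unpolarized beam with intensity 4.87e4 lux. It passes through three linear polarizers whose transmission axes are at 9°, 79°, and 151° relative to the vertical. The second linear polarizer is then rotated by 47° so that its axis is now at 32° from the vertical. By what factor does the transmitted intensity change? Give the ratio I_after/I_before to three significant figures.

I_new/I_old ≈ 17.8

Before rotation:
Unpolarized light through the first polarizer → I₁ = ½ I₀, now polarized at 9°.
I₂ = I₁ cos²(79° − 9°) = 0.5 I₀ · cos²(70°) = 0.05849 I₀.
I₃ = I₂ cos²(151° − 79°) = 0.05849 I₀ · cos²(72°) = 0.005585 I₀.
After rotation:
Unpolarized light through the first polarizer → I₁ = ½ I₀, now polarized at 9°.
I₂ = I₁ cos²(32° − 9°) = 0.5 I₀ · cos²(23°) = 0.4237 I₀.
Angle between axes 2 and 3: 61°. I₃ = 0.4237 I₀ · cos²(61°) = 0.09958 I₀.
Ratio = 0.09958 / 0.005585 = 17.83.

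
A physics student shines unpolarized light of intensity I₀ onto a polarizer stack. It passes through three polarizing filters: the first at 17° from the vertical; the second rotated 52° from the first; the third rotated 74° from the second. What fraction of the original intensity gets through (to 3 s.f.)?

≈ 0.0144 I₀

Unpolarized light through the first polarizer → I₁ = ½ I₀, now polarized at 17°.
I₂ = I₁ cos²(52°) = 0.5 · 0.379 I₀ = 0.1895 I₀.
I₃ = I₂ cos²(74°) = 0.1895 · 0.07598 I₀ = 0.0144 I₀.
Transmitted fraction = 0.0144.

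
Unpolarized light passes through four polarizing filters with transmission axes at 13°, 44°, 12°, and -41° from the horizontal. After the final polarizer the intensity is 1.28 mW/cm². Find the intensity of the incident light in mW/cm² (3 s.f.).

Unpolarized light through the first polarizer → I₁ = ½ I₀, now polarized at 13°.
I₂ = I₁ cos²(44° − 13°) = 0.5 I₀ · cos²(31°) = 0.3674 I₀.
I₃ = I₂ cos²(12° − 44°) = 0.3674 I₀ · cos²(32°) = 0.2642 I₀.
I₄ = I₃ cos²(-41° − 12°) = 0.2642 I₀ · cos²(53°) = 0.09569 I₀.
So 1.28 mW/cm² = 0.09569 I₀, giving I₀ = 1.28/0.09569 = 13.38 mW/cm².

I₀ ≈ 13.4 mW/cm²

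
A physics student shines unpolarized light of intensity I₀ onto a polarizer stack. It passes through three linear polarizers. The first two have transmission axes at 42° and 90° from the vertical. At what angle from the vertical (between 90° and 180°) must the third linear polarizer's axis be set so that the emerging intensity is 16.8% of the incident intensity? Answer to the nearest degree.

θ ≈ 120°

Unpolarized light through the first polarizer → I₁ = ½ I₀, now polarized at 42°.
I₂ = I₁ cos²(90° − 42°) = 0.5 I₀ · cos²(48°) = 0.2239 I₀.
Need I₃/I₀ = 0.168, so cos²(θ − 90°) = 0.168 / 0.2239 = 0.7504.
θ − 90° = arccos(√0.7504) = 30.0°, giving θ ≈ 90 + 30.0 = 120.0°.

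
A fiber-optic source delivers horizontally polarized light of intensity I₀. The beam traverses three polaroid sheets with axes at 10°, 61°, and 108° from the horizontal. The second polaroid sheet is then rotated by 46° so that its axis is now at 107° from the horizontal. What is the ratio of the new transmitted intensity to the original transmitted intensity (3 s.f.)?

Before rotation:
By Malus's law, I₁ = I₀ cos²(10° − 0°) = I₀ cos²(10°) = 0.9698 I₀.
I₂ = I₁ cos²(61° − 10°) = 0.9698 I₀ · cos²(51°) = 0.3841 I₀.
I₃ = I₂ cos²(108° − 61°) = 0.3841 I₀ · cos²(47°) = 0.1787 I₀.
After rotation:
I₁ = I₀ cos²(10° − 0°) = I₀ cos²(10°) = 0.9698 I₀.
Angle between axes 1 and 2: 83°. I₂ = 0.9698 I₀ · cos²(83°) = 0.0144 I₀.
I₃ = I₂ cos²(108° − 107°) = 0.0144 I₀ · cos²(1°) = 0.0144 I₀.
Ratio = 0.0144 / 0.1787 = 0.0806.

I_new/I_old ≈ 0.0806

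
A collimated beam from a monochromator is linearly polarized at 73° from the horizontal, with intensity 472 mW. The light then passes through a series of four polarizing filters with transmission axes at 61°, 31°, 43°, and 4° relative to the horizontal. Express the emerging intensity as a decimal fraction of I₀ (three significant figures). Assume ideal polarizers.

I/I₀ ≈ 0.415

I₁ = 472 mW · cos²(12°) = 451.6 mW.
I₂ = I₁ · cos²(30°) = 451.6 · 0.75 = 338.7 mW.
I₃ = I₂ · cos²(12°) = 338.7 · 0.9568 = 324.1 mW.
I₄ = I₃ · cos²(39°) = 324.1 · 0.604 = 195.7 mW.
Transmitted fraction = 0.4147.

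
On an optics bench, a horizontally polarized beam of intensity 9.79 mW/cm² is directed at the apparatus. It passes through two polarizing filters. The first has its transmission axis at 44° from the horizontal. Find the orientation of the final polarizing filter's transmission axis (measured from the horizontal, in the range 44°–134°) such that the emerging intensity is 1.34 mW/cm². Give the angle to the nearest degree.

θ ≈ 103°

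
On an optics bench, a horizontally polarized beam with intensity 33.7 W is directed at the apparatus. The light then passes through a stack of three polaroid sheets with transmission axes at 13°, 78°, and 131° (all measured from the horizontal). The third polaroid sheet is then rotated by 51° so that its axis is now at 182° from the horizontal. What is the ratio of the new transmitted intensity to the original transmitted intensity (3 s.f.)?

I_new/I_old ≈ 0.162

Before rotation:
By Malus's law, I₁ = I₀ cos²(13° − 0°) = I₀ cos²(13°) = 0.9494 I₀.
I₂ = I₁ cos²(78° − 13°) = 0.9494 I₀ · cos²(65°) = 0.1696 I₀.
I₃ = I₂ cos²(131° − 78°) = 0.1696 I₀ · cos²(53°) = 0.06141 I₀.
After rotation:
I₁ = I₀ cos²(13° − 0°) = I₀ cos²(13°) = 0.9494 I₀.
I₂ = I₁ cos²(78° − 13°) = 0.9494 I₀ · cos²(65°) = 0.1696 I₀.
Angle between axes 2 and 3: 76°. I₃ = 0.1696 I₀ · cos²(76°) = 0.009924 I₀.
Ratio = 0.009924 / 0.06141 = 0.1616.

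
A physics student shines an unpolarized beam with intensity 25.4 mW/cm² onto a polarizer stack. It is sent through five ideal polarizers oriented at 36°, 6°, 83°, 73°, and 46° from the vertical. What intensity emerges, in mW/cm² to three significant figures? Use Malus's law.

I ≈ 0.371 mW/cm²

Unpolarized light through the first polarizer → I₁ = 25.4 mW/cm²/2 = 12.7 mW/cm², polarized at 36°.
I₂ = I₁ · cos²(30°) = 12.7 · 0.75 = 9.525 mW/cm².
I₃ = I₂ · cos²(77°) = 9.525 · 0.0506 = 0.482 mW/cm².
I₄ = I₃ · cos²(10°) = 0.482 · 0.9698 = 0.4675 mW/cm².
I₅ = I₄ · cos²(27°) = 0.4675 · 0.7939 = 0.3711 mW/cm².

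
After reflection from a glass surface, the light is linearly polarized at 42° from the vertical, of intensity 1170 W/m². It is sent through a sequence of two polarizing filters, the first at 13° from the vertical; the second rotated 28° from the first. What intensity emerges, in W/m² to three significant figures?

I ≈ 698 W/m²

I₁ = 1170 W/m² · cos²(29°) = 895 W/m².
I₂ = I₁ · cos²(28°) = 895 · 0.7796 = 697.7 W/m².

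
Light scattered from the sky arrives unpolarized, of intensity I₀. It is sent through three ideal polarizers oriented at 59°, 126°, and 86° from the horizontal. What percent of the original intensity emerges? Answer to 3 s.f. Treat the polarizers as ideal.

≈ 4.48%

Unpolarized light through the first polarizer → I₁ = ½ I₀, now polarized at 59°.
I₂ = I₁ cos²(126° − 59°) = 0.5 I₀ · cos²(67°) = 0.07634 I₀.
I₃ = I₂ cos²(86° − 126°) = 0.07634 I₀ · cos²(40°) = 0.0448 I₀.
That is 4.48% of the incident intensity.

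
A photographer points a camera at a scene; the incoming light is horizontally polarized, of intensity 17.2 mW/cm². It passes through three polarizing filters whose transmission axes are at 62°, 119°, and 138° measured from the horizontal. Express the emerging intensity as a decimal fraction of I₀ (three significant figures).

I/I₀ ≈ 0.0584

I₁ = 17.2 mW/cm² · cos²(62°) = 3.791 mW/cm².
I₂ = I₁ · cos²(57°) = 3.791 · 0.2966 = 1.125 mW/cm².
I₃ = I₂ · cos²(19°) = 1.125 · 0.894 = 1.005 mW/cm².
Transmitted fraction = 0.05845.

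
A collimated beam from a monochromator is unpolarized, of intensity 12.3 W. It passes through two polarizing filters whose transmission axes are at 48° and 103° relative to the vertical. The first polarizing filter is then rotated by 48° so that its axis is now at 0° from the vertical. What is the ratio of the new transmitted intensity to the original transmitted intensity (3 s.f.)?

Before rotation:
Unpolarized light through the first polarizer → I₁ = ½ I₀, now polarized at 48°.
I₂ = I₁ cos²(103° − 48°) = 0.5 I₀ · cos²(55°) = 0.1645 I₀.
After rotation:
Unpolarized light through the first polarizer → I₁ = ½ I₀, now polarized at 0°.
Angle between axes 1 and 2: 77°. I₂ = 0.5 I₀ · cos²(77°) = 0.0253 I₀.
Ratio = 0.0253 / 0.1645 = 0.1538.

I_new/I_old ≈ 0.154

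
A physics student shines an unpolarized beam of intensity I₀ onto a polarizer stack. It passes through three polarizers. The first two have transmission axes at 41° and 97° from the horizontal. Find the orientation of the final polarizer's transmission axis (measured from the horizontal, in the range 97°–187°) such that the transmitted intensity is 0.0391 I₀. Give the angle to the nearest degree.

θ ≈ 157°

Unpolarized light through the first polarizer → I₁ = ½ I₀, now polarized at 41°.
I₂ = I₁ cos²(97° − 41°) = 0.5 I₀ · cos²(56°) = 0.1563 I₀.
Need I₃/I₀ = 0.0391, so cos²(θ − 97°) = 0.0391 / 0.1563 = 0.2501.
θ − 97° = arccos(√0.2501) = 60.0°, giving θ ≈ 97 + 60.0 = 157.0°.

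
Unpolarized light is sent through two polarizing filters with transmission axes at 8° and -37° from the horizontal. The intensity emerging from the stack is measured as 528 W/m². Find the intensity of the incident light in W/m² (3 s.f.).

Unpolarized light through the first polarizer → I₁ = ½ I₀, now polarized at 8°.
I₂ = I₁ cos²(-37° − 8°) = 0.5 I₀ · cos²(45°) = 0.25 I₀.
So 528 W/m² = 0.25 I₀, giving I₀ = 528/0.25 = 2112 W/m².

I₀ ≈ 2110 W/m²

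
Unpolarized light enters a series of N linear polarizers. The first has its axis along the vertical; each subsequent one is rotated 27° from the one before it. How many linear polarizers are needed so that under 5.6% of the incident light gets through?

First polarizer halves the unpolarized light: factor 1/2.
Each further stage multiplies by cos²(27°) = 0.7939.
After N polarizers: T = 0.5·0.7939^(N−1). Require T < 0.056 ⇒ N−1 > ln(0.056/0.5)/ln(0.7939) = 9.49, so N−1 ≥ 10 and N = 11.
Check: N=11 gives T = 0.04973 < 0.056; N=10 gives T = 0.06264.

N = 11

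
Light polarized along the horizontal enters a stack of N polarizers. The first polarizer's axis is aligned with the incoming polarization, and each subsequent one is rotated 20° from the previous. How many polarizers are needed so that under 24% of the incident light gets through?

N = 13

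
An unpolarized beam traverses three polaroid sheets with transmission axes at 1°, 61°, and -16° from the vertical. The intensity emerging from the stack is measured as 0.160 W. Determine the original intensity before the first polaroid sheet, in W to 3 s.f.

I₀ ≈ 25.3 W

Unpolarized light through the first polarizer → I₁ = ½ I₀, now polarized at 1°.
I₂ = I₁ cos²(61° − 1°) = 0.5 I₀ · cos²(60°) = 0.125 I₀.
I₃ = I₂ cos²(-16° − 61°) = 0.125 I₀ · cos²(77°) = 0.006325 I₀.
So 0.160 W = 0.006325 I₀, giving I₀ = 0.160/0.006325 = 25.29 W.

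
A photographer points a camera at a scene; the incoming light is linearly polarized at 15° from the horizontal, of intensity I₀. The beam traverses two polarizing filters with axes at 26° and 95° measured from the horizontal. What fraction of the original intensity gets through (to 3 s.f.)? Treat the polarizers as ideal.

≈ 0.124 I₀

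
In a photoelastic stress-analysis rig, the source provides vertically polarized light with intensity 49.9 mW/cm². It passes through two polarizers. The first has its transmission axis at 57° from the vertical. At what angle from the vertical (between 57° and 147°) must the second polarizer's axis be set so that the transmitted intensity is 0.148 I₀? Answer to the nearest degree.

By Malus's law, I₁ = I₀ cos²(57° − 0°) = I₀ cos²(57°) = 0.2966 I₀.
Need I₂/I₀ = 0.148, so cos²(θ − 57°) = 0.148 / 0.2966 = 0.4989.
θ − 57° = arccos(√0.4989) = 45.1°, giving θ ≈ 57 + 45.1 = 102.1°.

θ ≈ 102°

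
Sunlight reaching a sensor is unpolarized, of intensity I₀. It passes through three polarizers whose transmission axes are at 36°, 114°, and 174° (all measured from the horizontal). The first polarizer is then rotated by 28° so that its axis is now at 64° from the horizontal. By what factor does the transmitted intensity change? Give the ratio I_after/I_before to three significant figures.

Before rotation:
Unpolarized light through the first polarizer → I₁ = ½ I₀, now polarized at 36°.
I₂ = I₁ cos²(114° − 36°) = 0.5 I₀ · cos²(78°) = 0.02161 I₀.
I₃ = I₂ cos²(174° − 114°) = 0.02161 I₀ · cos²(60°) = 0.005403 I₀.
After rotation:
Unpolarized light through the first polarizer → I₁ = ½ I₀, now polarized at 64°.
I₂ = I₁ cos²(114° − 64°) = 0.5 I₀ · cos²(50°) = 0.2066 I₀.
I₃ = I₂ cos²(174° − 114°) = 0.2066 I₀ · cos²(60°) = 0.05165 I₀.
Ratio = 0.05165 / 0.005403 = 9.558.

I_new/I_old ≈ 9.56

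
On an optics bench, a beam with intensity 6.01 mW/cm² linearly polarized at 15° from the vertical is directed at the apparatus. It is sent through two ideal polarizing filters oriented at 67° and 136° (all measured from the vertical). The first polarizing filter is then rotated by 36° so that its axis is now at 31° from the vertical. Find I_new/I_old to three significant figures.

Before rotation:
I₁ = I₀ cos²(67° − 15°) = I₀ cos²(52°) = 0.379 I₀.
I₂ = I₁ cos²(136° − 67°) = 0.379 I₀ · cos²(69°) = 0.04868 I₀.
After rotation:
I₁ = I₀ cos²(31° − 15°) = I₀ cos²(16°) = 0.924 I₀.
Angle between axes 1 and 2: 75°. I₂ = 0.924 I₀ · cos²(75°) = 0.0619 I₀.
Ratio = 0.0619 / 0.04868 = 1.272.

I_new/I_old ≈ 1.27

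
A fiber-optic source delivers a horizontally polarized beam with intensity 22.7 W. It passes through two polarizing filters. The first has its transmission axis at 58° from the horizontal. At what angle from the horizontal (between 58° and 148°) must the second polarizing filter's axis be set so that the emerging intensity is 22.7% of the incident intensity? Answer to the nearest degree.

θ ≈ 84°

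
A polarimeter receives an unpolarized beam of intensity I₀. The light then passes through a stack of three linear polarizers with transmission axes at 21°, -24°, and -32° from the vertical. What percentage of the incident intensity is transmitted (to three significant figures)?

≈ 24.5%

Unpolarized light through the first polarizer → I₁ = ½ I₀, now polarized at 21°.
I₂ = I₁ cos²(-24° − 21°) = 0.5 I₀ · cos²(45°) = 0.25 I₀.
I₃ = I₂ cos²(-32° + 24°) = 0.25 I₀ · cos²(8°) = 0.2452 I₀.
That is 24.52% of the incident intensity.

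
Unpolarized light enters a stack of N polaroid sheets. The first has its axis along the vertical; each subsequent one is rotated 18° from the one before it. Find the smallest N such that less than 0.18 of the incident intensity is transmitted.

First polarizer halves the unpolarized light: factor 1/2.
Each further stage multiplies by cos²(18°) = 0.9045.
After N polarizers: T = 0.5·0.9045^(N−1). Require T < 0.18 ⇒ N−1 > ln(0.18/0.5)/ln(0.9045) = 10.18, so N−1 ≥ 11 and N = 12.
Check: N=12 gives T = 0.1658 < 0.18; N=11 gives T = 0.1833.

N = 12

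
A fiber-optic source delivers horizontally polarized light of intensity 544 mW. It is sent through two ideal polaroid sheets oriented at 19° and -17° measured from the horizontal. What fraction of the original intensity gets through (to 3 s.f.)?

By Malus's law, I₁ = 544 mW · cos²(19°) = 486.3 mW.
I₂ = I₁ · cos²(36°) = 486.3 · 0.6545 = 318.3 mW.
Transmitted fraction = 0.5851.

I/I₀ ≈ 0.585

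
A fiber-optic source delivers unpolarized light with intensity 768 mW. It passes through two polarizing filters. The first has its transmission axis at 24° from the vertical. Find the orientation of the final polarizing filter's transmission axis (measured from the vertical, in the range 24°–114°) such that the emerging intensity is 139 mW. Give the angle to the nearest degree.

θ ≈ 77°

Unpolarized light through the first polarizer → I₁ = ½ I₀, now polarized at 24°.
Target fraction: 139 / 768 mW = 0.181 of I₀.
Need I₂/I₀ = 0.181, so cos²(θ − 24°) = 0.181 / 0.5 = 0.362.
θ − 24° = arccos(√0.362) = 53.0°, giving θ ≈ 24 + 53.0 = 77.0°.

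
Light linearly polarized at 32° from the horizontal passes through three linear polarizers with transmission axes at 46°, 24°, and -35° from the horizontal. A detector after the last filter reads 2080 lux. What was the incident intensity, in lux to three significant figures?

I₁ = I₀ cos²(46° − 32°) = I₀ cos²(14°) = 0.9415 I₀.
I₂ = I₁ cos²(24° − 46°) = 0.9415 I₀ · cos²(22°) = 0.8094 I₀.
I₃ = I₂ cos²(-35° − 24°) = 0.8094 I₀ · cos²(59°) = 0.2147 I₀.
So 2080 lux = 0.2147 I₀, giving I₀ = 2080/0.2147 = 9688 lux.

I₀ ≈ 9690 lux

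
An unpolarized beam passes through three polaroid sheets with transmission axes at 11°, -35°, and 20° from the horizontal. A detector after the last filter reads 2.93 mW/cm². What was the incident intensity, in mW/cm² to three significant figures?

I₀ ≈ 36.9 mW/cm²

Unpolarized light through the first polarizer → I₁ = ½ I₀, now polarized at 11°.
I₂ = I₁ cos²(-35° − 11°) = 0.5 I₀ · cos²(46°) = 0.2413 I₀.
I₃ = I₂ cos²(20° + 35°) = 0.2413 I₀ · cos²(55°) = 0.07938 I₀.
So 2.93 mW/cm² = 0.07938 I₀, giving I₀ = 2.93/0.07938 = 36.91 mW/cm².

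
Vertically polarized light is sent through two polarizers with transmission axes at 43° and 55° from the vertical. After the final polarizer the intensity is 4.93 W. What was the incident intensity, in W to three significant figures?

I₀ ≈ 9.63 W

I₁ = I₀ cos²(43° − 0°) = I₀ cos²(43°) = 0.5349 I₀.
I₂ = I₁ cos²(55° − 43°) = 0.5349 I₀ · cos²(12°) = 0.5118 I₀.
So 4.93 W = 0.5118 I₀, giving I₀ = 4.93/0.5118 = 9.633 W.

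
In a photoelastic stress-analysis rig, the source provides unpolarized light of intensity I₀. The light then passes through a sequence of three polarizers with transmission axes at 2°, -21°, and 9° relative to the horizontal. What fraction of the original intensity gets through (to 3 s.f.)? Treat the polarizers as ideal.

Unpolarized light through the first polarizer → I₁ = ½ I₀, now polarized at 2°.
I₂ = I₁ cos²(-21° − 2°) = 0.5 I₀ · cos²(23°) = 0.4237 I₀.
I₃ = I₂ cos²(9° + 21°) = 0.4237 I₀ · cos²(30°) = 0.3177 I₀.
Transmitted fraction = 0.3177.

≈ 0.318 I₀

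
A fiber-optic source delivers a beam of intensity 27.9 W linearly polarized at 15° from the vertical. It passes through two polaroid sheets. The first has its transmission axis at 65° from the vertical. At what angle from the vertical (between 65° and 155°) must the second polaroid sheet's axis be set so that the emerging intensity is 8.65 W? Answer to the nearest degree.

θ ≈ 95°

By Malus's law, I₁ = I₀ cos²(65° − 15°) = I₀ cos²(50°) = 0.4132 I₀.
Target fraction: 8.65 / 27.9 W = 0.31 of I₀.
Need I₂/I₀ = 0.31, so cos²(θ − 65°) = 0.31 / 0.4132 = 0.7504.
θ − 65° = arccos(√0.7504) = 30.0°, giving θ ≈ 65 + 30.0 = 95.0°.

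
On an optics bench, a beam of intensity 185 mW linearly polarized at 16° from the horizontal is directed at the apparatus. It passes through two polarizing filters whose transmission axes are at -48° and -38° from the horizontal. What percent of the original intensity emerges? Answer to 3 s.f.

≈ 18.6%

By Malus's law, I₁ = 185 mW · cos²(64°) = 35.55 mW.
I₂ = I₁ · cos²(10°) = 35.55 · 0.9698 = 34.48 mW.
That is 18.64% of the incident intensity.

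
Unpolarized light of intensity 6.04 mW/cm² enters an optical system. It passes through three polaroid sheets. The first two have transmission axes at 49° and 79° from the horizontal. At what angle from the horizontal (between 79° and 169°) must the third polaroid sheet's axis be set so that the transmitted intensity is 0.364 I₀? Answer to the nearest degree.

θ ≈ 89°

Unpolarized light through the first polarizer → I₁ = ½ I₀, now polarized at 49°.
I₂ = I₁ cos²(79° − 49°) = 0.5 I₀ · cos²(30°) = 0.375 I₀.
Need I₃/I₀ = 0.364, so cos²(θ − 79°) = 0.364 / 0.375 = 0.9707.
θ − 79° = arccos(√0.9707) = 9.9°, giving θ ≈ 79 + 9.9 = 88.9°.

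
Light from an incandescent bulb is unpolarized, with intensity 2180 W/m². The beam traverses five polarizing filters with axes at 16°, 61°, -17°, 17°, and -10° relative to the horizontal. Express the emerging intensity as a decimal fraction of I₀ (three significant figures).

I/I₀ ≈ 0.00590

Unpolarized light through the first polarizer → I₁ = 2180 W/m²/2 = 1090 W/m², polarized at 16°.
I₂ = I₁ · cos²(45°) = 1090 · 0.5 = 545 W/m².
I₃ = I₂ · cos²(78°) = 545 · 0.04323 = 23.56 W/m².
I₄ = I₃ · cos²(34°) = 23.56 · 0.6873 = 16.19 W/m².
I₅ = I₄ · cos²(27°) = 16.19 · 0.7939 = 12.85 W/m².
Transmitted fraction = 0.005897.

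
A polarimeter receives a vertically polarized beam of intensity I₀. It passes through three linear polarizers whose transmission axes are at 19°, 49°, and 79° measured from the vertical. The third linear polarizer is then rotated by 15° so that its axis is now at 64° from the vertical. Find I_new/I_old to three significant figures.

I_new/I_old ≈ 1.24

Before rotation:
I₁ = I₀ cos²(19° − 0°) = I₀ cos²(19°) = 0.894 I₀.
I₂ = I₁ cos²(49° − 19°) = 0.894 I₀ · cos²(30°) = 0.6705 I₀.
I₃ = I₂ cos²(79° − 49°) = 0.6705 I₀ · cos²(30°) = 0.5029 I₀.
After rotation:
I₁ = I₀ cos²(19° − 0°) = I₀ cos²(19°) = 0.894 I₀.
I₂ = I₁ cos²(49° − 19°) = 0.894 I₀ · cos²(30°) = 0.6705 I₀.
I₃ = I₂ cos²(64° − 49°) = 0.6705 I₀ · cos²(15°) = 0.6256 I₀.
Ratio = 0.6256 / 0.5029 = 1.244.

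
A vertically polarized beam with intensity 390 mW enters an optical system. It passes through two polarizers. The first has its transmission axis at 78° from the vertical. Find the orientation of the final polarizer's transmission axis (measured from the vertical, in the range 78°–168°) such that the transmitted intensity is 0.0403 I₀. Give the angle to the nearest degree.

θ ≈ 93°

I₁ = I₀ cos²(78° − 0°) = I₀ cos²(78°) = 0.04323 I₀.
Need I₂/I₀ = 0.0403, so cos²(θ − 78°) = 0.0403 / 0.04323 = 0.9323.
θ − 78° = arccos(√0.9323) = 15.1°, giving θ ≈ 78 + 15.1 = 93.1°.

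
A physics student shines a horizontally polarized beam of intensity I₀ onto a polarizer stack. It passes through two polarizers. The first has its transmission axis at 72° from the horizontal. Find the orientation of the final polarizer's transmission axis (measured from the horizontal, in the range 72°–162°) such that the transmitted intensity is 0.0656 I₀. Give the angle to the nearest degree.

θ ≈ 106°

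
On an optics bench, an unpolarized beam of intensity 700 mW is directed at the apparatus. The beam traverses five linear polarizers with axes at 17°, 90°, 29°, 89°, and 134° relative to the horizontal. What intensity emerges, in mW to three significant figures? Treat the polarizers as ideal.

I ≈ 0.879 mW

Unpolarized light through the first polarizer → I₁ = 700 mW/2 = 350 mW, polarized at 17°.
I₂ = I₁ · cos²(73°) = 350 · 0.08548 = 29.92 mW.
I₃ = I₂ · cos²(61°) = 29.92 · 0.235 = 7.032 mW.
I₄ = I₃ · cos²(60°) = 7.032 · 0.25 = 1.758 mW.
I₅ = I₄ · cos²(45°) = 1.758 · 0.5 = 0.879 mW.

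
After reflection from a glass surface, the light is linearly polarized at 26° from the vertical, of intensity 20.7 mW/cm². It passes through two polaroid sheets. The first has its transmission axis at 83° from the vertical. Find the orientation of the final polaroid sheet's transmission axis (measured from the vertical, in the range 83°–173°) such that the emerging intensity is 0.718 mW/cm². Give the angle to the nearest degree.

θ ≈ 153°

By Malus's law, I₁ = I₀ cos²(83° − 26°) = I₀ cos²(57°) = 0.2966 I₀.
Target fraction: 0.718 / 20.7 mW/cm² = 0.03469 of I₀.
Need I₂/I₀ = 0.03469, so cos²(θ − 83°) = 0.03469 / 0.2966 = 0.1169.
θ − 83° = arccos(√0.1169) = 70.0°, giving θ ≈ 83 + 70.0 = 153.0°.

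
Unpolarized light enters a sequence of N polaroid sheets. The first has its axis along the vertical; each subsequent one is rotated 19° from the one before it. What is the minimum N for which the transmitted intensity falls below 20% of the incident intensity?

N = 10

First polarizer halves the unpolarized light: factor 1/2.
Each further stage multiplies by cos²(19°) = 0.894.
After N polarizers: T = 0.5·0.894^(N−1). Require T < 0.20 ⇒ N−1 > ln(0.20/0.5)/ln(0.894) = 8.18, so N−1 ≥ 9 and N = 10.
Check: N=10 gives T = 0.1824 < 0.20; N=9 gives T = 0.204.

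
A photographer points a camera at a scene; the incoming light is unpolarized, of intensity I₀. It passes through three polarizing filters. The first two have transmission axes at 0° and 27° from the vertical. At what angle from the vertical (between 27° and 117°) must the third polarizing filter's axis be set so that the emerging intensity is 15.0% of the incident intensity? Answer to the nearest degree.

θ ≈ 79°

Unpolarized light through the first polarizer → I₁ = ½ I₀, now polarized at 0°.
I₂ = I₁ cos²(27° − 0°) = 0.5 I₀ · cos²(27°) = 0.3969 I₀.
Need I₃/I₀ = 0.15, so cos²(θ − 27°) = 0.15 / 0.3969 = 0.3779.
θ − 27° = arccos(√0.3779) = 52.1°, giving θ ≈ 27 + 52.1 = 79.1°.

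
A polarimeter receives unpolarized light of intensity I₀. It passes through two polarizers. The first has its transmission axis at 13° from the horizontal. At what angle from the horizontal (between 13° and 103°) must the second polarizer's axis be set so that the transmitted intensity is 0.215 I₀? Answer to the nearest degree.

Unpolarized light through the first polarizer → I₁ = ½ I₀, now polarized at 13°.
Need I₂/I₀ = 0.215, so cos²(θ − 13°) = 0.215 / 0.5 = 0.43.
θ − 13° = arccos(√0.43) = 49.0°, giving θ ≈ 13 + 49.0 = 62.0°.

θ ≈ 62°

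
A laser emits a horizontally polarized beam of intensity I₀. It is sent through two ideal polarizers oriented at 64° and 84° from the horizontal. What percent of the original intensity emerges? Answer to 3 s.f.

≈ 17.0%

I₁ = I₀ cos²(64° − 0°) = I₀ cos²(64°) = 0.1922 I₀.
I₂ = I₁ cos²(84° − 64°) = 0.1922 I₀ · cos²(20°) = 0.1697 I₀.
That is 16.97% of the incident intensity.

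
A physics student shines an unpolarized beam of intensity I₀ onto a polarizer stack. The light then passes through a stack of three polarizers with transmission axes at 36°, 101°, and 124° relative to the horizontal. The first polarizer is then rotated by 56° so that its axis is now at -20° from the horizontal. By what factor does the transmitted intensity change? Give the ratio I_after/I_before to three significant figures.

I_new/I_old ≈ 1.49

Before rotation:
Unpolarized light through the first polarizer → I₁ = ½ I₀, now polarized at 36°.
I₂ = I₁ cos²(101° − 36°) = 0.5 I₀ · cos²(65°) = 0.0893 I₀.
I₃ = I₂ cos²(124° − 101°) = 0.0893 I₀ · cos²(23°) = 0.07567 I₀.
After rotation:
Unpolarized light through the first polarizer → I₁ = ½ I₀, now polarized at -20°.
Angle between axes 1 and 2: 59°. I₂ = 0.5 I₀ · cos²(59°) = 0.1326 I₀.
I₃ = I₂ cos²(124° − 101°) = 0.1326 I₀ · cos²(23°) = 0.1124 I₀.
Ratio = 0.1124 / 0.07567 = 1.485.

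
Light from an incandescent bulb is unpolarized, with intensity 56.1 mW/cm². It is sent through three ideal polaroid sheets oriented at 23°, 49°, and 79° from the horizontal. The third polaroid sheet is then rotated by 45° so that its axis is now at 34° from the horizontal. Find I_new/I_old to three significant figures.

I_new/I_old ≈ 1.24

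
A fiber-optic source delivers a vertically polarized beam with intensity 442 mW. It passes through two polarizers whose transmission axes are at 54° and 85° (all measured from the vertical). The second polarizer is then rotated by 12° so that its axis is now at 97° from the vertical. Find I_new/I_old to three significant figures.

Before rotation:
By Malus's law, I₁ = I₀ cos²(54° − 0°) = I₀ cos²(54°) = 0.3455 I₀.
I₂ = I₁ cos²(85° − 54°) = 0.3455 I₀ · cos²(31°) = 0.2538 I₀.
After rotation:
I₁ = I₀ cos²(54° − 0°) = I₀ cos²(54°) = 0.3455 I₀.
I₂ = I₁ cos²(97° − 54°) = 0.3455 I₀ · cos²(43°) = 0.1848 I₀.
Ratio = 0.1848 / 0.2538 = 0.728.

I_new/I_old ≈ 0.728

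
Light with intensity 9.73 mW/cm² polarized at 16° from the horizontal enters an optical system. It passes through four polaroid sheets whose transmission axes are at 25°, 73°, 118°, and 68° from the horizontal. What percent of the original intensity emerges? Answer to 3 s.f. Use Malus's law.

By Malus's law, I₁ = 9.73 mW/cm² · cos²(9°) = 9.492 mW/cm².
I₂ = I₁ · cos²(48°) = 9.492 · 0.4477 = 4.25 mW/cm².
I₃ = I₂ · cos²(45°) = 4.25 · 0.5 = 2.125 mW/cm².
I₄ = I₃ · cos²(50°) = 2.125 · 0.4132 = 0.878 mW/cm².
That is 9.023% of the incident intensity.

≈ 9.02%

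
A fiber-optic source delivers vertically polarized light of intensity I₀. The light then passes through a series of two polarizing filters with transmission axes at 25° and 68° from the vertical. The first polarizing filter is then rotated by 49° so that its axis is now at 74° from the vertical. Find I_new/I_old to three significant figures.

I_new/I_old ≈ 0.171

Before rotation:
I₁ = I₀ cos²(25° − 0°) = I₀ cos²(25°) = 0.8214 I₀.
I₂ = I₁ cos²(68° − 25°) = 0.8214 I₀ · cos²(43°) = 0.4393 I₀.
After rotation:
I₁ = I₀ cos²(74° − 0°) = I₀ cos²(74°) = 0.07598 I₀.
I₂ = I₁ cos²(68° − 74°) = 0.07598 I₀ · cos²(6°) = 0.07515 I₀.
Ratio = 0.07515 / 0.4393 = 0.171.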